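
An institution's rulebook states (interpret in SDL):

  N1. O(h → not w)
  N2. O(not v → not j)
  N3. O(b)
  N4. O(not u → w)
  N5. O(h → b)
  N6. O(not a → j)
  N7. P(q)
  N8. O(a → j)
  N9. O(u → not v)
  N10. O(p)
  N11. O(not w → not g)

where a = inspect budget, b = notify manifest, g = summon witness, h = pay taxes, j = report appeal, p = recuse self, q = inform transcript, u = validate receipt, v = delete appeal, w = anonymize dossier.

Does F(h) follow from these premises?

By case analysis on not a: premise 6 gives O(not a → j) and premise 8 gives O(a → j), so O(j) either way.
The contrapositive of premise 2 (O(not v → not j)) is O(j → v), and O(j) is already established, so O(v).
The contrapositive of premise 9 (O(u → not v)) is O(v → not u), and O(v) is already established, so O(not u).
From O(not u) and premise 4, O(not u → w), we obtain O(w).
Premise 1 is O(h → not w); contrapositively O(w → not h). Since O(w) holds, K gives O(not h).
Premises 3, 5, 7, 10, 11 do not contribute to this derivation.
So O(not h) holds, i.e. F(h). The claim follows.

Yes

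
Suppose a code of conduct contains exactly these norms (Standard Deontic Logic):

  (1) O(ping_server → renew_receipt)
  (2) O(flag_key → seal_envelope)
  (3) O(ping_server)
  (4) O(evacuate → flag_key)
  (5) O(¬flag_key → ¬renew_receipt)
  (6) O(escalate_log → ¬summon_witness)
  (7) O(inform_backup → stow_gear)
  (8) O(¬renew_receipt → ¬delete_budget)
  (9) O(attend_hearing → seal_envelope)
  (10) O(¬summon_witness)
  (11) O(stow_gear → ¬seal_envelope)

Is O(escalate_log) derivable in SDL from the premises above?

No

Premise 6 is O(escalate_log → ¬summon_witness); even if O(¬summon_witness) held, inferring O(escalate_log) would be affirming the consequent — invalid.
No other premise forces O(escalate_log). An ideal world satisfying every premise can still have escalate_log false, so O(escalate_log) is not derivable.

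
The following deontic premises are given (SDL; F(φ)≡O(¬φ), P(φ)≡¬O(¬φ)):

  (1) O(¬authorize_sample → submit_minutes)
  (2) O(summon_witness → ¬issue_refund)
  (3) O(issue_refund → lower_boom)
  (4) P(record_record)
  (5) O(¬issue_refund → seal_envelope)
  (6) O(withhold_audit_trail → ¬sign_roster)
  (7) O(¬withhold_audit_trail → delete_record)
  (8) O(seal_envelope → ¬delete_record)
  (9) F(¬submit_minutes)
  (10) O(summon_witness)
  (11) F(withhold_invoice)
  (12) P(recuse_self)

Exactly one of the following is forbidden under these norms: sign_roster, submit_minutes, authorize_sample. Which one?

From premise 10 we have O(summon_witness).
From O(summon_witness) and premise 2, O(summon_witness → ¬issue_refund), we obtain O(¬issue_refund).
From O(¬issue_refund) and premise 5, O(¬issue_refund → seal_envelope), we obtain O(seal_envelope).
Applying K to premise 8 (O(seal_envelope → ¬delete_record)) and O(seal_envelope) yields O(¬delete_record).
The contrapositive of premise 7 (O(¬withhold_audit_trail → delete_record)) is O(¬delete_record → withhold_audit_trail), and O(¬delete_record) is already established, so O(withhold_audit_trail).
From O(withhold_audit_trail) and premise 6, O(withhold_audit_trail → ¬sign_roster), we obtain O(¬sign_roster).
So O(¬sign_roster) holds, i.e. sign_roster is forbidden. None of the other listed options is forbidden under the premises.

sign_roster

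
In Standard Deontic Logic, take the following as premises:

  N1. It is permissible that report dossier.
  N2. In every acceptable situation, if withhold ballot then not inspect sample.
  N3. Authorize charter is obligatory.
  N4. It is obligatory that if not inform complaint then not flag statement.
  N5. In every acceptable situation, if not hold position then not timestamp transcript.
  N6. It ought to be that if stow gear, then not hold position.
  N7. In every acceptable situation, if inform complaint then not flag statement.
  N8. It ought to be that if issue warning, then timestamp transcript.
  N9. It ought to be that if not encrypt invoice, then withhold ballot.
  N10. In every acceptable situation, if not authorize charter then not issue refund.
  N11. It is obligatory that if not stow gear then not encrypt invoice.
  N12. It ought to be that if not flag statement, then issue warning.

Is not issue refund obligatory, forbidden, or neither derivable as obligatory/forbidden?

Premise 10 is O(¬authorize_charter → ¬issue_refund), but O(¬authorize_charter) is not derivable from the premises, so it does not yield O(¬issue_refund).
No premise or chain of K-axiom applications forces O(¬issue_refund), and none forces O(issue_refund). So ¬issue_refund is neither obligatory nor forbidden under these norms.

Neither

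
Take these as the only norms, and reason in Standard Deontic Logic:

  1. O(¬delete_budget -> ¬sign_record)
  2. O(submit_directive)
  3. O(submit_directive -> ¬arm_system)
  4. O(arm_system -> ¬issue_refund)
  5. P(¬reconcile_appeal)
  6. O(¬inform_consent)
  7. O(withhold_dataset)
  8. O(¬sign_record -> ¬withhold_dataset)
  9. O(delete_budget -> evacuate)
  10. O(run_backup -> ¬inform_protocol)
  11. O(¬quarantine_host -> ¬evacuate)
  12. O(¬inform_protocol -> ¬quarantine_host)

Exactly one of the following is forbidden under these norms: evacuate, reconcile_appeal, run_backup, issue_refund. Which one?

From premise 7 we have O(withhold_dataset).
The contrapositive of premise 8 (O(¬sign_record -> ¬withhold_dataset)) is O(withhold_dataset -> sign_record), and O(withhold_dataset) is already established, so O(sign_record).
The contrapositive of premise 1 (O(¬delete_budget -> ¬sign_record)) is O(sign_record -> delete_budget), and O(sign_record) is already established, so O(delete_budget).
Premise 9 is O(delete_budget -> evacuate); since O(delete_budget), deontic closure gives O(evacuate).
Premise 11, O(¬quarantine_host -> ¬evacuate), contraposes to O(evacuate -> quarantine_host); with O(evacuate) we get O(quarantine_host).
Premise 12 is O(¬inform_protocol -> ¬quarantine_host); contrapositively O(quarantine_host -> inform_protocol). Since O(quarantine_host) holds, K gives O(inform_protocol).
Premise 10, O(run_backup -> ¬inform_protocol), contraposes to O(inform_protocol -> ¬run_backup); with O(inform_protocol) we get O(¬run_backup).
So O(¬run_backup) holds, i.e. run_backup is forbidden. None of the other listed options is forbidden under the premises.

run_backup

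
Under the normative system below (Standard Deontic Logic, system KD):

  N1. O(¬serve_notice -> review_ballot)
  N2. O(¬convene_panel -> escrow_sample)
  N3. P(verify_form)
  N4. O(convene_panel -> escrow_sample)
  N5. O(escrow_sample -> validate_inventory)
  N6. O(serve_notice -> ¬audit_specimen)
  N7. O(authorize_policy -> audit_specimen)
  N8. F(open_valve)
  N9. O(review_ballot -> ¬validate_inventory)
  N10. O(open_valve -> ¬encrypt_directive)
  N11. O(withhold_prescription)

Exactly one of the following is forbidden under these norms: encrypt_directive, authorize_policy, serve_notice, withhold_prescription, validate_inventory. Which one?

authorize_policy

By case analysis on ¬convene_panel: premise 2 gives O(¬convene_panel -> escrow_sample) and premise 4 gives O(convene_panel -> escrow_sample), so O(escrow_sample) either way.
With premise 5, O(escrow_sample -> validate_inventory), the K-axiom yields O(validate_inventory).
Premise 9, O(review_ballot -> ¬validate_inventory), contraposes to O(validate_inventory -> ¬review_ballot); with O(validate_inventory) we get O(¬review_ballot).
Premise 1, O(¬serve_notice -> review_ballot), contraposes to O(¬review_ballot -> serve_notice); with O(¬review_ballot) we get O(serve_notice).
Premise 6 is O(serve_notice -> ¬audit_specimen); since O(serve_notice), deontic closure gives O(¬audit_specimen).
Premise 7 is O(authorize_policy -> audit_specimen); contrapositively O(¬audit_specimen -> ¬authorize_policy). Since O(¬audit_specimen) holds, K gives O(¬authorize_policy).
So O(¬authorize_policy) holds, i.e. authorize_policy is forbidden. None of the other listed options is forbidden under the premises.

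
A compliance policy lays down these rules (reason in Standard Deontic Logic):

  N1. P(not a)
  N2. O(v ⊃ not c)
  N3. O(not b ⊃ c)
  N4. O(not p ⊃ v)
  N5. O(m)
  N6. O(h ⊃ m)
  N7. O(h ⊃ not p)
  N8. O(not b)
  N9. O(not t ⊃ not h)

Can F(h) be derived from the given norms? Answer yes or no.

Yes

Premise 8 gives O(not b).
From O(not b) and premise 3, O(not b ⊃ c), we obtain O(c).
Premise 2, O(v ⊃ not c), contraposes to O(c ⊃ not v); with O(c) we get O(not v).
Premise 4 is O(not p ⊃ v); contrapositively O(not v ⊃ p). Since O(not v) holds, K gives O(p).
Premise 7, O(h ⊃ not p), contraposes to O(p ⊃ not h); with O(p) we get O(not h).
Premises 1, 5, 6, 9 do not contribute to this derivation.
So O(not h) holds, i.e. F(h). The claim follows.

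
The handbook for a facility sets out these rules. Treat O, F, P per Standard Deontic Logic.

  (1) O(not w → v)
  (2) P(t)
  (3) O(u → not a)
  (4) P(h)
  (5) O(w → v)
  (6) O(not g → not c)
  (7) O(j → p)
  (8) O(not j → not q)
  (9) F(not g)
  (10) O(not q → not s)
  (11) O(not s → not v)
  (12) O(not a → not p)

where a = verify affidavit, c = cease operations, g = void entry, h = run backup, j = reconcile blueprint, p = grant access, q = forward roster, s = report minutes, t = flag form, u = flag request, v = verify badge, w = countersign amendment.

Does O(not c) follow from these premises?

Premise 6 is O(not g → not c), but O(not g) is not derivable from the premises, so it does not yield O(not c).
No other premise forces O(not c). An ideal world satisfying every premise can still have not c false, so O(not c) is not derivable.

No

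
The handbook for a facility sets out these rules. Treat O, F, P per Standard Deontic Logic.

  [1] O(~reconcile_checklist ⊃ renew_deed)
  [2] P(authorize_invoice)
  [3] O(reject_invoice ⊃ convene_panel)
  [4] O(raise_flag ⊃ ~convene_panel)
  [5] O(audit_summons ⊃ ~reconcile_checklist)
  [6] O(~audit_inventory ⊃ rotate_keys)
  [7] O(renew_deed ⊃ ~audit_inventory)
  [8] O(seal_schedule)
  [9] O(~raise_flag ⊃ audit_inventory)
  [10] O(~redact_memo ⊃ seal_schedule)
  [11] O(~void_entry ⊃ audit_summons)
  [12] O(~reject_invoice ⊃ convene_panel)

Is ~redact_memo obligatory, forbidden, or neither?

Premise 10 is O(~redact_memo ⊃ seal_schedule); even if O(seal_schedule) held, inferring O(~redact_memo) would be affirming the consequent — invalid.
No premise or chain of K-axiom applications forces O(~redact_memo), and none forces O(redact_memo). So ~redact_memo is neither obligatory nor forbidden under these norms.

Neither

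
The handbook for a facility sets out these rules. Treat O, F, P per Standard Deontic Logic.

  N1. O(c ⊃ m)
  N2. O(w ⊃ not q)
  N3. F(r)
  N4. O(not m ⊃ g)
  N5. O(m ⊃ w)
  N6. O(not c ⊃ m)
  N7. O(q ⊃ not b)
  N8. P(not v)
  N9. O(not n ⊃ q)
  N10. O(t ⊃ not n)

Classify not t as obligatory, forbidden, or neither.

By case analysis on c: premise 1 gives O(c ⊃ m) and premise 6 gives O(not c ⊃ m), so O(m) either way.
Applying K to premise 5 (O(m ⊃ w)) and O(m) yields O(w).
With premise 2, O(w ⊃ not q), the K-axiom yields O(not q).
Premise 9 is O(not n ⊃ q); contrapositively O(not q ⊃ n). Since O(not q) holds, K gives O(n).
Premise 10, O(t ⊃ not n), contraposes to O(n ⊃ not t); with O(n) we get O(not t).
Premises 3, 4, 7, 8 do not contribute to this derivation.
Hence not t is obligatory.

Obligatory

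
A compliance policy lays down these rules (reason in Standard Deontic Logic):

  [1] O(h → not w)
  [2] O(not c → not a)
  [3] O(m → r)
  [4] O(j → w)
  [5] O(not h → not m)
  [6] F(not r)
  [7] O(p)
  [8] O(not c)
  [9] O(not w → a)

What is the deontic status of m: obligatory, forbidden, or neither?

Premise 8 gives O(not c).
From O(not c) and premise 2, O(not c → not a), we obtain O(not a).
Premise 9 is O(not w → a); contrapositively O(not a → w). Since O(not a) holds, K gives O(w).
Premise 1, O(h → not w), contraposes to O(w → not h); with O(w) we get O(not h).
Applying K to premise 5 (O(not h → not m)) and O(not h) yields O(not m).
Premises 3, 4, 6, 7 do not contribute to this derivation.
Thus O(not m), which is F(m): m is forbidden.

Forbidden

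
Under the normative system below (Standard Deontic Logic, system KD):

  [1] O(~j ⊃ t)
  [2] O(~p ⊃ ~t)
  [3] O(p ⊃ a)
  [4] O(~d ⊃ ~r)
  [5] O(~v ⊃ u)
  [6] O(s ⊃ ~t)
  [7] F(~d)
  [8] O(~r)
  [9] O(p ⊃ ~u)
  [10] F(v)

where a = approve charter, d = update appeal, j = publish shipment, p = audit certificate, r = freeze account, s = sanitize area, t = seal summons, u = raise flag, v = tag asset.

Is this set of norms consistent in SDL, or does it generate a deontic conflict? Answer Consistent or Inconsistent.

Premise 4 is O(~d ⊃ ~r); even if O(~r) held, inferring O(~d) would be affirming the consequent — invalid.
So O(~d) is not derivable, and the apparent clash with O(d) does not arise.
A world satisfying every obligation exists (e.g. a=false, d=true, j=true, p=false, r=false, s=false, t=false, u=true, v=false); no atom is both obligatory and forbidden, so the set is consistent.

Consistent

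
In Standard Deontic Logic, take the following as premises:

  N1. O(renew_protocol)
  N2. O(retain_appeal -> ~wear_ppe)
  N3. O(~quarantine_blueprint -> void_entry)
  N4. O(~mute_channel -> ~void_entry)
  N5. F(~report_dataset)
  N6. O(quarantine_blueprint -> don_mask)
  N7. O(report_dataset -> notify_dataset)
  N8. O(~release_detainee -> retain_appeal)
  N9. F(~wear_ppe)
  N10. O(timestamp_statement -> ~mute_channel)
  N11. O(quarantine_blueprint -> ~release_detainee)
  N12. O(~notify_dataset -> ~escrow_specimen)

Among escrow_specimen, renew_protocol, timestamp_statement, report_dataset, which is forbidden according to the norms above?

timestamp_statement

Premise 9 is F(~wear_ppe), i.e. O(wear_ppe).
The contrapositive of premise 2 (O(retain_appeal -> ~wear_ppe)) is O(wear_ppe -> ~retain_appeal), and O(wear_ppe) is already established, so O(~retain_appeal).
Premise 8 is O(~release_detainee -> retain_appeal); contrapositively O(~retain_appeal -> release_detainee). Since O(~retain_appeal) holds, K gives O(release_detainee).
The contrapositive of premise 11 (O(quarantine_blueprint -> ~release_detainee)) is O(release_detainee -> ~quarantine_blueprint), and O(release_detainee) is already established, so O(~quarantine_blueprint).
Applying K to premise 3 (O(~quarantine_blueprint -> void_entry)) and O(~quarantine_blueprint) yields O(void_entry).
Premise 4 is O(~mute_channel -> ~void_entry); contrapositively O(void_entry -> mute_channel). Since O(void_entry) holds, K gives O(mute_channel).
The contrapositive of premise 10 (O(timestamp_statement -> ~mute_channel)) is O(mute_channel -> ~timestamp_statement), and O(mute_channel) is already established, so O(~timestamp_statement).
So O(~timestamp_statement) holds, i.e. timestamp_statement is forbidden. None of the other listed options is forbidden under the premises.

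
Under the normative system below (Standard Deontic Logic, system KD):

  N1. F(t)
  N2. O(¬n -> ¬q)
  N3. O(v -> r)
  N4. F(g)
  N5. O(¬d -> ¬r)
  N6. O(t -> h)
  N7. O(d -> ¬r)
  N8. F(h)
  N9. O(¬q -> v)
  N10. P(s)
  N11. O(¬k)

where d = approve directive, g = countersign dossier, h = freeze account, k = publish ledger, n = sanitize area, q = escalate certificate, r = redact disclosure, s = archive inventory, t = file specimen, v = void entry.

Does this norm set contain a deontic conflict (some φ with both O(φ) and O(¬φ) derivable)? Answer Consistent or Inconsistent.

Premise 6 is O(t -> h), but O(t) is not derivable from the premises, so it does not yield O(h).
So O(h) is not derivable, and the apparent clash with O(¬h) does not arise.
A world satisfying every obligation exists (e.g. d=false, g=false, h=false, k=false, n=true, q=true, r=false, s=false, t=false, v=false); no atom is both obligatory and forbidden, so the set is consistent.

Consistent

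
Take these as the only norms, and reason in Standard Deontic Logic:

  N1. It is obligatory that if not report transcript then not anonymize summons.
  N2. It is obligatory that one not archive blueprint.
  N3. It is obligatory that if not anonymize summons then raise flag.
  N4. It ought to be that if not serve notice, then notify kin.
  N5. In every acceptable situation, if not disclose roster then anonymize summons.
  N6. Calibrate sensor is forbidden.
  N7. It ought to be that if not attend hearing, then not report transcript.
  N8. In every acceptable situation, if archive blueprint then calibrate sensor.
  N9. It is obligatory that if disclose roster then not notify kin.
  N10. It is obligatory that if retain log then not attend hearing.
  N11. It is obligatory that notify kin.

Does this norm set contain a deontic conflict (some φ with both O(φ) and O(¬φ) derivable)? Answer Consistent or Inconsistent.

Premise 8 is O(archive_blueprint → calibrate_sensor), but O(archive_blueprint) is not derivable from the premises, so it does not yield O(calibrate_sensor).
So O(calibrate_sensor) is not derivable, and the apparent clash with O(¬calibrate_sensor) does not arise.
A world satisfying every obligation exists (e.g. anonymize_summons=true, archive_blueprint=false, attend_hearing=true, calibrate_sensor=false, disclose_roster=false, notify_kin=true, raise_flag=false, report_transcript=true, retain_log=false, serve_notice=false); no atom is both obligatory and forbidden, so the set is consistent.

Consistent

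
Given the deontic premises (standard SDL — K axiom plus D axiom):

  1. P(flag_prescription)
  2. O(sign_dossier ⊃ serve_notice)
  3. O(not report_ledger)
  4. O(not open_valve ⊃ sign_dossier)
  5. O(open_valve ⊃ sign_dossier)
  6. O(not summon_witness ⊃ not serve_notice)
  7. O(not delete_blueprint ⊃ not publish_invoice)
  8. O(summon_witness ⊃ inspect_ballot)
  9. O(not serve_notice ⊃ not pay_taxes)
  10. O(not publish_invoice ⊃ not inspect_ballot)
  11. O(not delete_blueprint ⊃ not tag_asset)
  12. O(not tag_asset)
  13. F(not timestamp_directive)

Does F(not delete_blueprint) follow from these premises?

By case analysis on not open_valve: premise 4 gives O(not open_valve ⊃ sign_dossier) and premise 5 gives O(open_valve ⊃ sign_dossier), so O(sign_dossier) either way.
Applying K to premise 2 (O(sign_dossier ⊃ serve_notice)) and O(sign_dossier) yields O(serve_notice).
Premise 6 is O(not summon_witness ⊃ not serve_notice); contrapositively O(serve_notice ⊃ summon_witness). Since O(serve_notice) holds, K gives O(summon_witness).
With premise 8, O(summon_witness ⊃ inspect_ballot), the K-axiom yields O(inspect_ballot).
Premise 10 is O(not publish_invoice ⊃ not inspect_ballot); contrapositively O(inspect_ballot ⊃ publish_invoice). Since O(inspect_ballot) holds, K gives O(publish_invoice).
The contrapositive of premise 7 (O(not delete_blueprint ⊃ not publish_invoice)) is O(publish_invoice ⊃ delete_blueprint), and O(publish_invoice) is already established, so O(delete_blueprint).
Premises 1, 3, 9, 11, 12, 13 do not contribute to this derivation.
So O(delete_blueprint) holds, i.e. F(not delete_blueprint). The claim follows.

Yes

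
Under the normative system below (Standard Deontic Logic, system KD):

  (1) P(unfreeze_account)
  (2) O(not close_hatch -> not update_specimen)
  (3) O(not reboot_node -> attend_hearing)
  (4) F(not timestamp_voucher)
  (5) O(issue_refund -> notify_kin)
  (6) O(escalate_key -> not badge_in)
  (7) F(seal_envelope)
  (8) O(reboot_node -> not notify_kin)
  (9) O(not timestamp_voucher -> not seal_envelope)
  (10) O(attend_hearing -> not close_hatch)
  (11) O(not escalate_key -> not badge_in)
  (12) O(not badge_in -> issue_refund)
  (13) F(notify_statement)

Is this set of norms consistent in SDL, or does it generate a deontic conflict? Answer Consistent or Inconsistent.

Consistent

Premise 9 is O(not timestamp_voucher -> not seal_envelope); even if O(not seal_envelope) held, inferring O(not timestamp_voucher) would be affirming the consequent — invalid.
So O(not timestamp_voucher) is not derivable, and the apparent clash with O(timestamp_voucher) does not arise.
A world satisfying every obligation exists (e.g. attend_hearing=true, badge_in=false, close_hatch=false, escalate_key=false, issue_refund=true, notify_kin=true, notify_statement=false, reboot_node=false, seal_envelope=false, timestamp_voucher=true, unfreeze_account=false, update_specimen=false); no atom is both obligatory and forbidden, so the set is consistent.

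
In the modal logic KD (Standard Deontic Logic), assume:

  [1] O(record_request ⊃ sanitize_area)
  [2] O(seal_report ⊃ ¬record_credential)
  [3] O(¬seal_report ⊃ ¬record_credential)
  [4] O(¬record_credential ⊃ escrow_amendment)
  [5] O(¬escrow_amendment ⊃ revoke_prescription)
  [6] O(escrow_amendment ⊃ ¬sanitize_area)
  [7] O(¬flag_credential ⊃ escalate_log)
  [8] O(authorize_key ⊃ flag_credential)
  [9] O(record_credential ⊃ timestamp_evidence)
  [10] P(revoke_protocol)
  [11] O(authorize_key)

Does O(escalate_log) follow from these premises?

Premise 7 is O(¬flag_credential ⊃ escalate_log), but O(¬flag_credential) is not derivable from the premises, so it does not yield O(escalate_log).
No other premise forces O(escalate_log). An ideal world satisfying every premise can still have escalate_log false, so O(escalate_log) is not derivable.

No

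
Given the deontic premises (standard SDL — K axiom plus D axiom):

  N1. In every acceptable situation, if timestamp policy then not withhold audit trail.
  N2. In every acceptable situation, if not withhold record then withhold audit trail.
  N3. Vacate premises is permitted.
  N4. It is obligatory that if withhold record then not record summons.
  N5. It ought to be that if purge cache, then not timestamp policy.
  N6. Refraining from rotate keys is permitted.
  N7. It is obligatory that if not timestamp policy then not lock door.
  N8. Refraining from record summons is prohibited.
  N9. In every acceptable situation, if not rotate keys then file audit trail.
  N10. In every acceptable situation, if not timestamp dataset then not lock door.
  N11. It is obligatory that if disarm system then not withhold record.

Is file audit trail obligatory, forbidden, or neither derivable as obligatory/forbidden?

Premise 9 is O(¬rotate_keys → file_audit_trail), but O(¬rotate_keys) is not derivable from the premises (the permission P(¬rotate_keys) asserts only ¬O(rotate_keys), not O(¬rotate_keys)), so it does not yield O(file_audit_trail).
No premise or chain of K-axiom applications forces O(file_audit_trail), and none forces O(¬file_audit_trail). So file_audit_trail is neither obligatory nor forbidden under these norms.

Neither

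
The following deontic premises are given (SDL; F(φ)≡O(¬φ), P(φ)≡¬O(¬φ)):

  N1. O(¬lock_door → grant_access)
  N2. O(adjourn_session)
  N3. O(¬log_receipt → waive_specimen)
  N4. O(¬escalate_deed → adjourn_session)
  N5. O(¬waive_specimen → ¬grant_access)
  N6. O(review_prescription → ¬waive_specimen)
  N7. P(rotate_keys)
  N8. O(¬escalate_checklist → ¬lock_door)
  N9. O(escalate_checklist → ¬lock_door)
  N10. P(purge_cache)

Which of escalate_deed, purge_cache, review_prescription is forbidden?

Premises 8 and 9 cover both cases: O(¬escalate_checklist → ¬lock_door) and O(escalate_checklist → ¬lock_door). Since ¬escalate_checklist ∨ escalate_checklist is a tautology, O(¬lock_door) follows.
Applying K to premise 1 (O(¬lock_door → grant_access)) and O(¬lock_door) yields O(grant_access).
Premise 5, O(¬waive_specimen → ¬grant_access), contraposes to O(grant_access → waive_specimen); with O(grant_access) we get O(waive_specimen).
Premise 6, O(review_prescription → ¬waive_specimen), contraposes to O(waive_specimen → ¬review_prescription); with O(waive_specimen) we get O(¬review_prescription).
So O(¬review_prescription) holds, i.e. review_prescription is forbidden. None of the other listed options is forbidden under the premises.

review_prescription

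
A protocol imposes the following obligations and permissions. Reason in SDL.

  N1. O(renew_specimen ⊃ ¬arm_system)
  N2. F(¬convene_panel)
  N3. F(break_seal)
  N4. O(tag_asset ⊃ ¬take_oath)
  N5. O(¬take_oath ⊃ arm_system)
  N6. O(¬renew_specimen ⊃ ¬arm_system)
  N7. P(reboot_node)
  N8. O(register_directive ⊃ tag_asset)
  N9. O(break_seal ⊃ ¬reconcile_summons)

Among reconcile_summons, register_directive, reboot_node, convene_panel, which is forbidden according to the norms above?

Premises 1 and 6 cover both cases: O(renew_specimen ⊃ ¬arm_system) and O(¬renew_specimen ⊃ ¬arm_system). Since renew_specimen ∨ ¬renew_specimen is a tautology, O(¬arm_system) follows.
Premise 5 is O(¬take_oath ⊃ arm_system); contrapositively O(¬arm_system ⊃ take_oath). Since O(¬arm_system) holds, K gives O(take_oath).
The contrapositive of premise 4 (O(tag_asset ⊃ ¬take_oath)) is O(take_oath ⊃ ¬tag_asset), and O(take_oath) is already established, so O(¬tag_asset).
Premise 8, O(register_directive ⊃ tag_asset), contraposes to O(¬tag_asset ⊃ ¬register_directive); with O(¬tag_asset) we get O(¬register_directive).
So O(¬register_directive) holds, i.e. register_directive is forbidden. None of the other listed options is forbidden under the premises.

register_directive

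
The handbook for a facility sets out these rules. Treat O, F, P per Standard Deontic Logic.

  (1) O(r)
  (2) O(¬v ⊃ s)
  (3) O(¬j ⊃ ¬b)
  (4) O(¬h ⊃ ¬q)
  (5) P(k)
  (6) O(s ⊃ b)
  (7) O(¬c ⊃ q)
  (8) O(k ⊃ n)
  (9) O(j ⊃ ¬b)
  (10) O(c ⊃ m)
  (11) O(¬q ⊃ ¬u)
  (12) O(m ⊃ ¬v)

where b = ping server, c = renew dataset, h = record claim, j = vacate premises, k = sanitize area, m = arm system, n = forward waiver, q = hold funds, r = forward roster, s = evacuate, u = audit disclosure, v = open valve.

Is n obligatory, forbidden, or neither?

Neither

Premise 8 is O(k ⊃ n), but O(k) is not derivable from the premises (the permission P(k) asserts only ¬O(¬k), not O(k)), so it does not yield O(n).
No premise or chain of K-axiom applications forces O(n), and none forces O(¬n). So n is neither obligatory nor forbidden under these norms.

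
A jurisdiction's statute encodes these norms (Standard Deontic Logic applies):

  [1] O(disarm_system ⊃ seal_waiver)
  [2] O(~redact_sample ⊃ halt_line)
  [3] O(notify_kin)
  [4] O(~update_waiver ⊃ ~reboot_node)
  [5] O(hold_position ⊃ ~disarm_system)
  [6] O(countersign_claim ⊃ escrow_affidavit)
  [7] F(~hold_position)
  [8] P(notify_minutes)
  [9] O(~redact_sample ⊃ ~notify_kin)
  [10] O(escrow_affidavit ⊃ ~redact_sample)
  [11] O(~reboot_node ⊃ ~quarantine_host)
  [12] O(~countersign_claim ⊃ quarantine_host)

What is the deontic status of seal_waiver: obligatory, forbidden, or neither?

Neither

Premise 1 is O(disarm_system ⊃ seal_waiver), but O(disarm_system) is not derivable from the premises, so it does not yield O(seal_waiver).
No premise or chain of K-axiom applications forces O(seal_waiver), and none forces O(~seal_waiver). So seal_waiver is neither obligatory nor forbidden under these norms.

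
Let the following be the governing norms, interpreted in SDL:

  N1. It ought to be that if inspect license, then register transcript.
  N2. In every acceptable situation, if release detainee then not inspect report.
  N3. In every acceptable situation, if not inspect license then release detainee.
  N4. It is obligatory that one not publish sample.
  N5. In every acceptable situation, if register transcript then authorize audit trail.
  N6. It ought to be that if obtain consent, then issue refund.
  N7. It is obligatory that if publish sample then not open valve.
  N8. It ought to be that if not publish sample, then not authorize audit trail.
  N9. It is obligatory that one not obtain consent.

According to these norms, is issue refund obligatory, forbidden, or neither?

Premise 6 is O(obtain_consent → issue_refund), but O(obtain_consent) is not derivable from the premises, so it does not yield O(issue_refund).
No premise or chain of K-axiom applications forces O(issue_refund), and none forces O(¬issue_refund). So issue_refund is neither obligatory nor forbidden under these norms.

Neither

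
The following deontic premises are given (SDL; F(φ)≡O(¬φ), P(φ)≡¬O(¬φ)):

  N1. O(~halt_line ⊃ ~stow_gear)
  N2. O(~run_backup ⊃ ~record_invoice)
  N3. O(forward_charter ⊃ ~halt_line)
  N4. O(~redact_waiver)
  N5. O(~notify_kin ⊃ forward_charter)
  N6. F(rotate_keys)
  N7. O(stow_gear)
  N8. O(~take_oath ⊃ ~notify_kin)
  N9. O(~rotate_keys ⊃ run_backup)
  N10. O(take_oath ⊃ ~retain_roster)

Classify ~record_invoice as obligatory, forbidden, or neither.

Neither

Premise 2 is O(~run_backup ⊃ ~record_invoice), but O(~run_backup) is not derivable from the premises, so it does not yield O(~record_invoice).
No premise or chain of K-axiom applications forces O(~record_invoice), and none forces O(record_invoice). So ~record_invoice is neither obligatory nor forbidden under these norms.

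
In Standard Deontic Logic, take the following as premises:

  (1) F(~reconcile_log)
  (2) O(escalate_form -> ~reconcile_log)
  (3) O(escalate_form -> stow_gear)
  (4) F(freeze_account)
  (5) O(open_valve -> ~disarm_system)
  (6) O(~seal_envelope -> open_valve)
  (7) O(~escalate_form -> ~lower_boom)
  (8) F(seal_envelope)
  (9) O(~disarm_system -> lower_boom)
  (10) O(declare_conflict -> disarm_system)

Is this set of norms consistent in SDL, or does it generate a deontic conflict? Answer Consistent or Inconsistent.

Inconsistent

Premise 1, F(~reconcile_log), is equivalent to O(reconcile_log).
The contrapositive of premise 2 (O(escalate_form -> ~reconcile_log)) is O(reconcile_log -> ~escalate_form), and O(reconcile_log) is already established, so O(~escalate_form).
Premise 7 is O(~escalate_form -> ~lower_boom); since O(~escalate_form), deontic closure gives O(~lower_boom).
Premise 9, O(~disarm_system -> lower_boom), contraposes to O(~lower_boom -> disarm_system); with O(~lower_boom) we get O(disarm_system).
Premise 5 is O(open_valve -> ~disarm_system); contrapositively O(disarm_system -> ~open_valve). Since O(disarm_system) holds, K gives O(~open_valve).
The contrapositive of premise 6 (O(~seal_envelope -> open_valve)) is O(~open_valve -> seal_envelope), and O(~open_valve) is already established, so O(seal_envelope).
However, F(seal_envelope) at premise 8 amounts to O(~seal_envelope).
We now have both O(seal_envelope) and O(~seal_envelope) — seal_envelope is simultaneously obligatory and forbidden, violating the D-axiom.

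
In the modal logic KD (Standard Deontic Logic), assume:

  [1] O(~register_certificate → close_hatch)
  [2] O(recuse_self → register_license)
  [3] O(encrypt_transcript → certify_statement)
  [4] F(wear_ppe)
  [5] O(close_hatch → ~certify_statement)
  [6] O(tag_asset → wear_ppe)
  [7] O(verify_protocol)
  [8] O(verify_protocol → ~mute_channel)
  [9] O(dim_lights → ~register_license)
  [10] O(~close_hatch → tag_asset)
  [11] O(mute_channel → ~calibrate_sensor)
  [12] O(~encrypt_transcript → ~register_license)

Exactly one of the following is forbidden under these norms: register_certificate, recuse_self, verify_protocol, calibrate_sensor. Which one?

Premise 4, F(wear_ppe), is equivalent to O(~wear_ppe).
Premise 6 is O(tag_asset → wear_ppe); contrapositively O(~wear_ppe → ~tag_asset). Since O(~wear_ppe) holds, K gives O(~tag_asset).
The contrapositive of premise 10 (O(~close_hatch → tag_asset)) is O(~tag_asset → close_hatch), and O(~tag_asset) is already established, so O(close_hatch).
From O(close_hatch) and premise 5, O(close_hatch → ~certify_statement), we obtain O(~certify_statement).
Premise 3, O(encrypt_transcript → certify_statement), contraposes to O(~certify_statement → ~encrypt_transcript); with O(~certify_statement) we get O(~encrypt_transcript).
With premise 12, O(~encrypt_transcript → ~register_license), the K-axiom yields O(~register_license).
Premise 2, O(recuse_self → register_license), contraposes to O(~register_license → ~recuse_self); with O(~register_license) we get O(~recuse_self).
So O(~recuse_self) holds, i.e. recuse_self is forbidden. None of the other listed options is forbidden under the premises.

recuse_self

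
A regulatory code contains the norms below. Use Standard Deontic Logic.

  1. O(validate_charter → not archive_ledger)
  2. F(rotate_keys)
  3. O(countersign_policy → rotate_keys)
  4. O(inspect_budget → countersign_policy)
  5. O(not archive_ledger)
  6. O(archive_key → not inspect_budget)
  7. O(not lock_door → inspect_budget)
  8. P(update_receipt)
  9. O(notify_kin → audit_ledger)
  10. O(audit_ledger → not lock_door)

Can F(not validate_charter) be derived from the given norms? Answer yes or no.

Premise 1 is O(validate_charter → not archive_ledger); even if O(not archive_ledger) held, inferring O(validate_charter) would be affirming the consequent — invalid.
No other premise forces O(validate_charter). An ideal world satisfying every premise can still have not validate_charter true, so F(not validate_charter) is not derivable.

No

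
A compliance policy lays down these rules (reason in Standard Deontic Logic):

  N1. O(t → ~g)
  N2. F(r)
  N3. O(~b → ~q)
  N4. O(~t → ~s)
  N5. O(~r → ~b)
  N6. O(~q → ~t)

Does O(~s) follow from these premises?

Yes

F(r) at premise 2 means O(~r).
With premise 5, O(~r → ~b), the K-axiom yields O(~b).
From O(~b) and premise 3, O(~b → ~q), we obtain O(~q).
From O(~q) and premise 6, O(~q → ~t), we obtain O(~t).
From O(~t) and premise 4, O(~t → ~s), we obtain O(~s).
Premise 1 does not contribute to this derivation.
So O(~s) follows.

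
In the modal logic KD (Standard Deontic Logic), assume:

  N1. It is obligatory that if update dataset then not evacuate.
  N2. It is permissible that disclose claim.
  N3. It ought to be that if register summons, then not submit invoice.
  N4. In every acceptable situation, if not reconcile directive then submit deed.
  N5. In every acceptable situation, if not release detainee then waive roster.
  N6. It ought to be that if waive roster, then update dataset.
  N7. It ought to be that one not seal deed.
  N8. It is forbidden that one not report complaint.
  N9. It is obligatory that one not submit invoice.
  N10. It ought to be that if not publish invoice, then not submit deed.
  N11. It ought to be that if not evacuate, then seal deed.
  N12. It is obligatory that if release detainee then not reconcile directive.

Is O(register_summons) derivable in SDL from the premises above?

Premise 3 is O(register_summons → ¬submit_invoice); even if O(¬submit_invoice) held, inferring O(register_summons) would be affirming the consequent — invalid.
No other premise forces O(register_summons). An ideal world satisfying every premise can still have register_summons false, so O(register_summons) is not derivable.

No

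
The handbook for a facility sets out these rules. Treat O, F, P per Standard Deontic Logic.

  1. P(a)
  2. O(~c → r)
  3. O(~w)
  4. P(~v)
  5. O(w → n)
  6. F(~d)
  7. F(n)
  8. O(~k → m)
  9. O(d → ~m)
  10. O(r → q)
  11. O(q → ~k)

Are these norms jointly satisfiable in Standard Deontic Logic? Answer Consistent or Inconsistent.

Consistent

Premise 5 is O(w → n), but O(w) is not derivable from the premises, so it does not yield O(n).
So O(n) is not derivable, and the apparent clash with O(~n) does not arise.
A world satisfying every obligation exists (e.g. a=false, c=true, d=true, k=true, m=false, n=false, q=false, r=false, v=false, w=false); no atom is both obligatory and forbidden, so the set is consistent.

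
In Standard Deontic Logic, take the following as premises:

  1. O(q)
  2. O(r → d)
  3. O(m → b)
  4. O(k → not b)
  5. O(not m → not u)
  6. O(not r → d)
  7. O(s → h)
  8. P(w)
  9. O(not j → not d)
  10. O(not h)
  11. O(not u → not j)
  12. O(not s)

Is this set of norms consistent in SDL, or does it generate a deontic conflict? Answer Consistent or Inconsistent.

Premise 7 is O(s → h), but O(s) is not derivable from the premises, so it does not yield O(h).
So O(h) is not derivable, and the apparent clash with O(not h) does not arise.
A world satisfying every obligation exists (e.g. b=true, d=true, h=false, j=true, k=false, m=true, q=true, r=false, s=false, u=true, w=false); no atom is both obligatory and forbidden, so the set is consistent.

Consistent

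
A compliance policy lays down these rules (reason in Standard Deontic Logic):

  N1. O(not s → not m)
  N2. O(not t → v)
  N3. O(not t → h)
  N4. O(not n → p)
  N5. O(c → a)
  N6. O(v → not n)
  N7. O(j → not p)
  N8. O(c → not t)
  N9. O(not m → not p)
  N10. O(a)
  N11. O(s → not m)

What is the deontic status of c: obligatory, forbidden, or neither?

Forbidden

Premises 11 and 1 are O(s → not m) and O(not s → not m); every ideal world satisfies s or not s, so in either case not m holds — hence O(not m).
Applying K to premise 9 (O(not m → not p)) and O(not m) yields O(not p).
Premise 4 is O(not n → p); contrapositively O(not p → n). Since O(not p) holds, K gives O(n).
The contrapositive of premise 6 (O(v → not n)) is O(n → not v), and O(n) is already established, so O(not v).
Premise 2, O(not t → v), contraposes to O(not v → t); with O(not v) we get O(t).
Premise 8 is O(c → not t); contrapositively O(t → not c). Since O(t) holds, K gives O(not c).
Premises 3, 5, 7, 10 do not contribute to this derivation.
Thus O(not c), which is F(c): c is forbidden.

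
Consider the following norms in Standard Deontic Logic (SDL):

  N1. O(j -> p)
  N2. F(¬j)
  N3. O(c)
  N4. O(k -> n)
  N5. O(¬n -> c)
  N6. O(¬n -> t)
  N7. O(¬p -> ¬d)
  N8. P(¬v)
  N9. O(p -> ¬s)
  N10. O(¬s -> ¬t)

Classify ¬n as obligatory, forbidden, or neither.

Forbidden

Premise 2, F(¬j), is equivalent to O(j).
Premise 1 is O(j -> p); since O(j), deontic closure gives O(p).
Applying K to premise 9 (O(p -> ¬s)) and O(p) yields O(¬s).
With premise 10, O(¬s -> ¬t), the K-axiom yields O(¬t).
The contrapositive of premise 6 (O(¬n -> t)) is O(¬t -> n), and O(¬t) is already established, so O(n).
Premises 3, 4, 5, 7, 8 do not contribute to this derivation.
Thus O(n), which is F(¬n): ¬n is forbidden.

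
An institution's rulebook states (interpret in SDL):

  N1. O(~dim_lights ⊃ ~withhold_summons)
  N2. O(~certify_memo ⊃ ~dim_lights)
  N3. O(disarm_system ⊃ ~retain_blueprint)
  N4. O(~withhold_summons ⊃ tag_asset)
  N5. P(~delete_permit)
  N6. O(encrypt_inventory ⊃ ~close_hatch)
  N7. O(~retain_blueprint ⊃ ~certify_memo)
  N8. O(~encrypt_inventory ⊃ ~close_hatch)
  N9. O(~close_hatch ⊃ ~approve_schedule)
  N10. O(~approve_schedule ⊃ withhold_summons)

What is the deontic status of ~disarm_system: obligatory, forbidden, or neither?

Obligatory

By case analysis on encrypt_inventory: premise 6 gives O(encrypt_inventory ⊃ ~close_hatch) and premise 8 gives O(~encrypt_inventory ⊃ ~close_hatch), so O(~close_hatch) either way.
Premise 9 is O(~close_hatch ⊃ ~approve_schedule); since O(~close_hatch), deontic closure gives O(~approve_schedule).
With premise 10, O(~approve_schedule ⊃ withhold_summons), the K-axiom yields O(withhold_summons).
Premise 1, O(~dim_lights ⊃ ~withhold_summons), contraposes to O(withhold_summons ⊃ dim_lights); with O(withhold_summons) we get O(dim_lights).
The contrapositive of premise 2 (O(~certify_memo ⊃ ~dim_lights)) is O(dim_lights ⊃ certify_memo), and O(dim_lights) is already established, so O(certify_memo).
Premise 7, O(~retain_blueprint ⊃ ~certify_memo), contraposes to O(certify_memo ⊃ retain_blueprint); with O(certify_memo) we get O(retain_blueprint).
Premise 3, O(disarm_system ⊃ ~retain_blueprint), contraposes to O(retain_blueprint ⊃ ~disarm_system); with O(retain_blueprint) we get O(~disarm_system).
Premises 4, 5 do not contribute to this derivation.
Hence ~disarm_system is obligatory.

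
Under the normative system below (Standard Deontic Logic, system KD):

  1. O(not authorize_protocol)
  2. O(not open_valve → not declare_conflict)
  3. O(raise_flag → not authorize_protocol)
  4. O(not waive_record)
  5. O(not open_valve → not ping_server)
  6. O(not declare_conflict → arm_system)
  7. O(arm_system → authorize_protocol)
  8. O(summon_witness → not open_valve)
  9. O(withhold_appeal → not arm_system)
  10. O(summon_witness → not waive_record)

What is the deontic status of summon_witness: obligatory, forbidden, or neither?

From premise 1 we have O(not authorize_protocol).
The contrapositive of premise 7 (O(arm_system → authorize_protocol)) is O(not authorize_protocol → not arm_system), and O(not authorize_protocol) is already established, so O(not arm_system).
The contrapositive of premise 6 (O(not declare_conflict → arm_system)) is O(not arm_system → declare_conflict), and O(not arm_system) is already established, so O(declare_conflict).
Premise 2, O(not open_valve → not declare_conflict), contraposes to O(declare_conflict → open_valve); with O(declare_conflict) we get O(open_valve).
The contrapositive of premise 8 (O(summon_witness → not open_valve)) is O(open_valve → not summon_witness), and O(open_valve) is already established, so O(not summon_witness).
Premises 3, 4, 5, 9, 10 do not contribute to this derivation.
Thus O(not summon_witness), which is F(summon_witness): summon_witness is forbidden.

Forbidden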